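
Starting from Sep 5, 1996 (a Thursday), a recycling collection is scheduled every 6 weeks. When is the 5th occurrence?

The 5th occurrence is 4 intervals after the first: 4 × 42 = 168 days after Sep 5, 1996.
Sep has 30 days — 25 days to the end of Sep leaves 143.
Oct has 31 days (112 left).
Nov has 30 days (82 left).
Dec has 31 days (51 left).
Jan has 31 days (20 left).
20 days into Feb → Feb 20, 1997.

Feb 20, 1997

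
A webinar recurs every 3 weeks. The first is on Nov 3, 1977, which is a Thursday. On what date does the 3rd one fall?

The 3rd occurrence is 2 intervals after the first: 2 × 21 = 42 days after Nov 3, 1977.
Nov has 30 days — 27 days to the end of Nov leaves 15.
15 days into Dec → Dec 15, 1977.

Dec 15, 1977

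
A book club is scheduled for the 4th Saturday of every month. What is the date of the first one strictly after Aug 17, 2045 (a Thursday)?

Aug 2045 starts on a Tuesday; its first Saturday is the 5th, so the 4th Saturday is the 26th — Aug 26, 2045.
Aug 26, 2045 is after Aug 17, 2045, so that is the next one.

Aug 26, 2045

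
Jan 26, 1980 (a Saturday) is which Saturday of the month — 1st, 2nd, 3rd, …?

Day 26 falls in week ⌈26/7⌉ of the month.
Days 1–7 hold the 1st Saturday, 8–14 the 2nd, 15–21 the 3rd, 22–28 the 4th, 29–31 the 5th.
26 is in the range for the 4th.

4th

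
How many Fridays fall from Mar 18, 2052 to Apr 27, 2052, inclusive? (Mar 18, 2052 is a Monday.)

Mar 18, 2052 is a Monday; the first Friday on or after it is Mar 22, 2052 (4 days later).
From Mar 22, 2052 to Apr 27, 2052: 9 + 27 = 36 days (rest of Mar, Apr).
36 ÷ 7 = 5 full weeks with remainder 1, so 5 more Fridays after the first → 6.

6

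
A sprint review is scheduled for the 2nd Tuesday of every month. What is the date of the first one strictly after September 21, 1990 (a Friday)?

September 1990 starts on a Saturday; its first Tuesday is the 4th, so the 2nd Tuesday is the 11th — September 11, 1990.
That is not after September 21, 1990, so look at October 1990.
October 1990 starts on a Monday; its first Tuesday is the 2nd, so the 2nd Tuesday is the 9th — October 9, 1990.

October 9, 1990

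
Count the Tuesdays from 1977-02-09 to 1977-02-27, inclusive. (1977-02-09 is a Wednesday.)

2

1977-02-09 is a Wednesday; the first Tuesday on or after it is 1977-02-15 (6 days later).
From 1977-02-15 to 1977-02-27 is 27 − 15 = 12 days.
12 ÷ 7 = 1 full weeks with remainder 5, so 1 more Tuesdays after the first → 2.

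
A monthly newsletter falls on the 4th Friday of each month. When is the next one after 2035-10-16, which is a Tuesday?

October 2035 starts on a Monday; its first Friday is the 5th, so the 4th Friday is the 26th — 2035-10-26.
2035-10-26 is after 2035-10-16, so that is the next one.

2035-10-26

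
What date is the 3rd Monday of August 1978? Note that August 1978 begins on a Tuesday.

21 August 1978

August 1978 begins on a Tuesday, so the first Monday is August 7 (6 days later).
The 3rd Monday is 2 weeks later: 7 + 14 = 21.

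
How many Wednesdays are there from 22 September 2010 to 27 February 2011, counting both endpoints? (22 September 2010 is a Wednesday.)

23

22 September 2010 is a Wednesday; the first Wednesday on or after it is 22 September 2010.
From 22 September 2010 to 27 February 2011: 8 + 31 + 30 + 31 + 31 + 27 = 158 days (rest of September, October, November, December, January, February).
158 ÷ 7 = 22 full weeks with remainder 4, so 22 more Wednesdays after the first → 23.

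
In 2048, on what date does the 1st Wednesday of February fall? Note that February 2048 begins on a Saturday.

February 2048 begins on a Saturday, so the first Wednesday is February 5 (4 days later).

February 5, 2048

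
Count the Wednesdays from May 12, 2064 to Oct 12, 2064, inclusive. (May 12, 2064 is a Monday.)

22

May 12, 2064 is a Monday; the first Wednesday on or after it is May 14, 2064 (2 days later).
From May 14, 2064 to Oct 12, 2064: 17 + 30 + 31 + 31 + 30 + 12 = 151 days (rest of May, Jun, Jul, Aug, Sep, Oct).
151 ÷ 7 = 21 full weeks with remainder 4, so 21 more Wednesdays after the first → 22.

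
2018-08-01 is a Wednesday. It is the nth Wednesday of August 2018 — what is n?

1st

Day 1 falls in week ⌈1/7⌉ of the month.
Days 1–7 hold the 1st Wednesday, 8–14 the 2nd, 15–21 the 3rd, 22–28 the 4th, 29–31 the 5th.
1 is in the range for the 1st.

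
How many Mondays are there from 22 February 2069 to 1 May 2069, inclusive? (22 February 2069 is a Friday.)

22 February 2069 is a Friday; the first Monday on or after it is 25 February 2069 (3 days later).
From 25 February 2069 to 1 May 2069: 3 + 31 + 30 + 1 = 65 days (rest of February, March, April, May).
65 ÷ 7 = 9 full weeks with remainder 2, so 9 more Mondays after the first → 10.

10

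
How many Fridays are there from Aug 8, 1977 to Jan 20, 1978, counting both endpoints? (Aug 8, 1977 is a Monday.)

24

Aug 8, 1977 is a Monday; the first Friday on or after it is Aug 12, 1977 (4 days later).
From Aug 12, 1977 to Jan 20, 1978: 19 + 30 + 31 + 30 + 31 + 20 = 161 days (rest of Aug, Sep, Oct, Nov, Dec, Jan).
161 ÷ 7 = 23 full weeks with remainder 0, so 23 more Fridays after the first → 24.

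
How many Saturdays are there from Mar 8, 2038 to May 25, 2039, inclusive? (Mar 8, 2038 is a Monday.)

Mar 8, 2038 is a Monday; the first Saturday on or after it is Mar 13, 2038 (5 days later).
From Mar 13, 2038 to May 25, 2039: 293 + 145 = 438 days (rest of 2038, to May 25, 2039 in 2039).
438 ÷ 7 = 62 full weeks with remainder 4, so 62 more Saturdays after the first → 63.

63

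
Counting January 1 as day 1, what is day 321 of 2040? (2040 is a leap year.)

Nov 16, 2040

Jan has 31 days (321 − 31 = 290 remain).
Feb has 29 days (290 − 29 = 261 remain).
Mar has 31 days (261 − 31 = 230 remain).
Apr has 30 days (230 − 30 = 200 remain).
May has 31 days (200 − 31 = 169 remain).
Jun has 30 days (169 − 30 = 139 remain).
Jul has 31 days (139 − 31 = 108 remain).
Aug has 31 days (108 − 31 = 77 remain).
Sep has 30 days (77 − 30 = 47 remain).
Oct has 31 days (47 − 31 = 16 remain).
16 into Nov → Nov 16.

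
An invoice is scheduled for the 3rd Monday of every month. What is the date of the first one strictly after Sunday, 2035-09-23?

September 2035 starts on a Saturday; its first Monday is the 3rd, so the 3rd Monday is the 17th — 2035-09-17.
That is not after 2035-09-23, so look at October 2035.
October 2035 starts on a Monday; its first Monday is the 1st, so the 3rd Monday is the 15th — 2035-10-15.

2035-10-15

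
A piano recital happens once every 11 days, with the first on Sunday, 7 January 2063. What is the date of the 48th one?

The 48th occurrence is 47 intervals after the first: 47 × 11 = 517 days after 7 January 2063.
January has 31 days — 24 days to the end of January leaves 493.
From end of January to end of 2063 is 334 days (159 left).
January has 31 days (128 left).
February has 29 days (99 left).
March has 31 days (68 left).
April has 30 days (38 left).
May has 31 days (7 left).
7 days into June → 7 June 2064.

7 June 2064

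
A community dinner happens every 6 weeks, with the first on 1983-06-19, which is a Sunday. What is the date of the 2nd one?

1983-07-31

The 2nd occurrence is 1 interval after the first: 1 × 42 = 42 days after 1983-06-19.
June has 30 days — 11 days to the end of June leaves 31.
31 days into July → 1983-07-31.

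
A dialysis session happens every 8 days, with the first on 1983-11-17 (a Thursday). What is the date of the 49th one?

1984-12-05

The 49th occurrence is 48 intervals after the first: 48 × 8 = 384 days after 1983-11-17.
November has 30 days — 13 days to the end of November leaves 371.
December has 31 days (340 left).
January has 31 days (309 left).
February has 29 days (280 left).
March has 31 days (249 left).
April has 30 days (219 left).
May has 31 days (188 left).
June has 30 days (158 left).
July has 31 days (127 left).
August has 31 days (96 left).
September has 30 days (66 left).
October has 31 days (35 left).
November has 30 days (5 left).
5 days into December → 1984-12-05.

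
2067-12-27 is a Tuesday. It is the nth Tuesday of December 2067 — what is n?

Day 27 falls in week ⌈27/7⌉ of the month.
Days 1–7 hold the 1st Tuesday, 8–14 the 2nd, 15–21 the 3rd, 22–28 the 4th, 29–31 the 5th.
27 is in the range for the 4th.

4th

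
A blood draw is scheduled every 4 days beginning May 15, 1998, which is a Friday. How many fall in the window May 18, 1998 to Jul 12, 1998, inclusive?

14

Occurrences land 4·i days after May 15, 1998 for i = 0, 1, 2, …
May 18, 1998 is 3 days after the start; 3 ÷ 4 = 0 remainder 3; since the remainder is 3, round up to i = 1. First occurrence in the window: #2 on May 19, 1998 (1×4 = 4 days in).
Jul 12, 1998 is 58 days after the start; 58 ÷ 4 = 14 remainder 2. Last occurrence in the window: #15 on Jul 10, 1998.
Occurrences #2 through #15: 14 in total.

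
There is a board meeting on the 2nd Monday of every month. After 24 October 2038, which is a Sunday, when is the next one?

8 November 2038

October 2038 starts on a Friday; its first Monday is the 4th, so the 2nd Monday is the 11th — 11 October 2038.
That is not after 24 October 2038, so look at November 2038.
November 2038 starts on a Monday; its first Monday is the 1st, so the 2nd Monday is the 8th — 8 November 2038.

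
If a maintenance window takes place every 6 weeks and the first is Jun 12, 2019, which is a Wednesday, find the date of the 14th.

Dec 9, 2020

The 14th occurrence is 13 intervals after the first: 13 × 42 = 546 days after Jun 12, 2019.
Jun has 30 days — 18 days to the end of Jun leaves 528.
From end of Jun to end of 2019 is 184 days (344 left).
Jan has 31 days (313 left).
Feb has 29 days (284 left).
Mar has 31 days (253 left).
Apr has 30 days (223 left).
May has 31 days (192 left).
Jun has 30 days (162 left).
Jul has 31 days (131 left).
Aug has 31 days (100 left).
Sep has 30 days (70 left).
Oct has 31 days (39 left).
Nov has 30 days (9 left).
9 days into Dec → Dec 9, 2020.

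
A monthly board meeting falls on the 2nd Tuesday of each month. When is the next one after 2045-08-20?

August 2045 starts on a Tuesday; its first Tuesday is the 1st, so the 2nd Tuesday is the 8th — 2045-08-08.
That is not after 2045-08-20, so look at September 2045.
September 2045 starts on a Friday; its first Tuesday is the 5th, so the 2nd Tuesday is the 12th — 2045-09-12.

2045-09-12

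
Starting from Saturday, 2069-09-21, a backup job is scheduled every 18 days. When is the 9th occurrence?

2070-02-12

The 9th occurrence is 8 intervals after the first: 8 × 18 = 144 days after 2069-09-21.
September has 30 days — 9 days to the end of September leaves 135.
October has 31 days (104 left).
November has 30 days (74 left).
December has 31 days (43 left).
January has 31 days (12 left).
12 days into February → 2070-02-12.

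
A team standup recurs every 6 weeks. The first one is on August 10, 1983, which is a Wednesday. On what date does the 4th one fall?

December 14, 1983

The 4th occurrence is 3 intervals after the first: 3 × 42 = 126 days after August 10, 1983.
August has 31 days — 21 days to the end of August leaves 105.
September has 30 days (75 left).
October has 31 days (44 left).
November has 30 days (14 left).
14 days into December → December 14, 1983.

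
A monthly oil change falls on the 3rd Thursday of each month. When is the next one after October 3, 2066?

October 2066 starts on a Friday; its first Thursday is the 7th, so the 3rd Thursday is the 21st — October 21, 2066.
October 21, 2066 is after October 3, 2066, so that is the next one.

October 21, 2066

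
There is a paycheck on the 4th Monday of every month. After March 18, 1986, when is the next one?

March 24, 1986

March 1986 starts on a Saturday; its first Monday is the 3rd, so the 4th Monday is the 24th — March 24, 1986.
March 24, 1986 is after March 18, 1986, so that is the next one.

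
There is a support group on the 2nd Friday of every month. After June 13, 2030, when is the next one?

June 14, 2030

June 2030 starts on a Saturday; its first Friday is the 7th, so the 2nd Friday is the 14th — June 14, 2030.
June 14, 2030 is after June 13, 2030, so that is the next one.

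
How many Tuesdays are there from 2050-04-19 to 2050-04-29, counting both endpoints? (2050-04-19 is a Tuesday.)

2050-04-19 is a Tuesday; the first Tuesday on or after it is 2050-04-19.
From 2050-04-19 to 2050-04-29 is 29 − 19 = 10 days.
10 ÷ 7 = 1 full weeks with remainder 3, so 1 more Tuesdays after the first → 2.

2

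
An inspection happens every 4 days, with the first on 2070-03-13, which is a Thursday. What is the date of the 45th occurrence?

2070-09-05

The 45th occurrence is 44 intervals after the first: 44 × 4 = 176 days after 2070-03-13.
March has 31 days — 18 days to the end of March leaves 158.
April has 30 days (128 left).
May has 31 days (97 left).
June has 30 days (67 left).
July has 31 days (36 left).
August has 31 days (5 left).
5 days into September → 2070-09-05.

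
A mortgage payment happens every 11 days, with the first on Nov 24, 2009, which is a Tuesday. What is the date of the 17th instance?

May 19, 2010

The 17th occurrence is 16 intervals after the first: 16 × 11 = 176 days after Nov 24, 2009.
Nov has 30 days — 6 days to the end of Nov leaves 170.
Dec has 31 days (139 left).
Jan has 31 days (108 left).
Feb has 28 days (80 left).
Mar has 31 days (49 left).
Apr has 30 days (19 left).
19 days into May → May 19, 2010.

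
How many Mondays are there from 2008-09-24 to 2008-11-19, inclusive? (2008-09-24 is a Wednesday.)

8

2008-09-24 is a Wednesday; the first Monday on or after it is 2008-09-29 (5 days later).
From 2008-09-29 to 2008-11-19: 1 + 31 + 19 = 51 days (rest of September, October, November).
51 ÷ 7 = 7 full weeks with remainder 2, so 7 more Mondays after the first → 8.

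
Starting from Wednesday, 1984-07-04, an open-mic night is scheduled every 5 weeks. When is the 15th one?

1985-11-06

The 15th occurrence is 14 intervals after the first: 14 × 35 = 490 days after 1984-07-04.
July has 31 days — 27 days to the end of July leaves 463.
From end of July to end of 1984 is 153 days (310 left).
January has 31 days (279 left).
February has 28 days (251 left).
March has 31 days (220 left).
April has 30 days (190 left).
May has 31 days (159 left).
June has 30 days (129 left).
July has 31 days (98 left).
August has 31 days (67 left).
September has 30 days (37 left).
October has 31 days (6 left).
6 days into November → 1985-11-06.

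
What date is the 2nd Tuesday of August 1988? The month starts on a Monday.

August 1988 begins on a Monday, so the first Tuesday is August 2 (1 day later).
The 2nd Tuesday is 1 weeks later: 2 + 7 = 9.

1988-08-09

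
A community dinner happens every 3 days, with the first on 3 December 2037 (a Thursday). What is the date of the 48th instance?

The 48th occurrence is 47 intervals after the first: 47 × 3 = 141 days after 3 December 2037.
December has 31 days — 28 days to the end of December leaves 113.
January has 31 days (82 left).
February has 28 days (54 left).
March has 31 days (23 left).
23 days into April → 23 April 2038.

23 April 2038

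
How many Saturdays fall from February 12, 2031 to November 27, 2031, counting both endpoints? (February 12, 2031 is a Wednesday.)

41

February 12, 2031 is a Wednesday; the first Saturday on or after it is February 15, 2031 (3 days later).
From February 15, 2031 to November 27, 2031: 13 + 31 + 30 + 31 + 30 + 31 + 31 + 30 + 31 + 27 = 285 days (rest of February, March, April, May, June, July, August, September, October, November).
285 ÷ 7 = 40 full weeks with remainder 5, so 40 more Saturdays after the first → 41.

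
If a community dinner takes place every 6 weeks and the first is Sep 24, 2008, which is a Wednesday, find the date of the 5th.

Mar 11, 2009

The 5th occurrence is 4 intervals after the first: 4 × 42 = 168 days after Sep 24, 2008.
Sep has 30 days — 6 days to the end of Sep leaves 162.
Oct has 31 days (131 left).
Nov has 30 days (101 left).
Dec has 31 days (70 left).
Jan has 31 days (39 left).
Feb has 28 days (11 left).
11 days into Mar → Mar 11, 2009.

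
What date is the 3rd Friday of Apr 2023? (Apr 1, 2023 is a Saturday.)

Apr 2023 begins on a Saturday, so the first Friday is Apr 7 (6 days later).
The 3rd Friday is 2 weeks later: 7 + 14 = 21.

Apr 21, 2023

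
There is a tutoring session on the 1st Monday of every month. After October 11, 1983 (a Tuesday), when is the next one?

October 1983 starts on a Saturday, so its 1st Monday is October 3, 1983 (2 days in).
That is not after October 11, 1983, so look at November 1983.
November 1983 starts on a Tuesday, so its 1st Monday is November 7, 1983 (6 days in).

November 7, 1983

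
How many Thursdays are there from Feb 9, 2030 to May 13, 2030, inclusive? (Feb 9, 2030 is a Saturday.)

13

Feb 9, 2030 is a Saturday; the first Thursday on or after it is Feb 14, 2030 (5 days later).
From Feb 14, 2030 to May 13, 2030: 14 + 31 + 30 + 13 = 88 days (rest of Feb, Mar, Apr, May).
88 ÷ 7 = 12 full weeks with remainder 4, so 12 more Thursdays after the first → 13.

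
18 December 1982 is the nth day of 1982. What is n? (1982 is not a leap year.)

352

Days in months before December: 31 + 28 + 31 + 30 + 31 + 30 + 31 + 31 + 30 + 31 + 30 = 334.
Plus 18 days into December → day 352.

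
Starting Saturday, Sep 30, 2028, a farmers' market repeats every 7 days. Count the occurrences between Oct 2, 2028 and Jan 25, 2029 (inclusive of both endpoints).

Occurrences land 7·i days after Sep 30, 2028 for i = 0, 1, 2, …
Oct 2, 2028 is 2 days after the start; 2 ÷ 7 = 0 remainder 2; since the remainder is 2, round up to i = 1. First occurrence in the window: #2 on Oct 7, 2028 (1×7 = 7 days in).
Jan 25, 2029 is 117 days after the start; 117 ÷ 7 = 16 remainder 5. Last occurrence in the window: #17 on Jan 20, 2029.
Occurrences #2 through #17: 16 in total.

16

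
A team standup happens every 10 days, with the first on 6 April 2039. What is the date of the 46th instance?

The 46th occurrence is 45 intervals after the first: 45 × 10 = 450 days after 6 April 2039.
April has 30 days — 24 days to the end of April leaves 426.
From end of April to end of 2039 is 245 days (181 left).
January has 31 days (150 left).
February has 29 days (121 left).
March has 31 days (90 left).
April has 30 days (60 left).
May has 31 days (29 left).
29 days into June → 29 June 2040.

29 June 2040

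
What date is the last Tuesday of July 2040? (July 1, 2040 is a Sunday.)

2040-07-31

July 2040 begins on a Sunday, so the first Tuesday is July 3 (2 days later).
July 2040 has 31 days. Adding weeks: 3, 10, 17, 24, 31 — the last one ≤ 31 is the 31st.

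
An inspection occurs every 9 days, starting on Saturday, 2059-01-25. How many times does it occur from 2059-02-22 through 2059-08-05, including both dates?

Occurrences land 9·i days after 2059-01-25 for i = 0, 1, 2, …
2059-02-22 is 28 days after the start; 28 ÷ 9 = 3 remainder 1; since the remainder is 1, round up to i = 4. First occurrence in the window: #5 on 2059-03-02 (4×9 = 36 days in).
2059-08-05 is 192 days after the start; 192 ÷ 9 = 21 remainder 3. Last occurrence in the window: #22 on 2059-08-02.
Occurrences #5 through #22: 18 in total.

18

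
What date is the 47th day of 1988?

Feb 16, 1988

Jan has 31 days (47 − 31 = 16 remain).
16 into Feb → Feb 16.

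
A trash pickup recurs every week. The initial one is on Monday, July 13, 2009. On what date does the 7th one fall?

August 24, 2009

The 7th occurrence is 6 intervals after the first: 6 × 7 = 42 days after July 13, 2009.
July has 31 days — 18 days to the end of July leaves 24.
24 days into August → August 24, 2009.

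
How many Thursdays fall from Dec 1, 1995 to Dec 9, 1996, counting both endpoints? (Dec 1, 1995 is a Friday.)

Dec 1, 1995 is a Friday; the first Thursday on or after it is Dec 7, 1995 (6 days later).
From Dec 7, 1995 to Dec 9, 1996: 24 + 344 = 368 days (rest of 1995, to Dec 9, 1996 in 1996).
368 ÷ 7 = 52 full weeks with remainder 4, so 52 more Thursdays after the first → 53.

53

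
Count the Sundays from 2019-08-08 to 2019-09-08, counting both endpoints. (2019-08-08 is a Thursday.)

2019-08-08 is a Thursday; the first Sunday on or after it is 2019-08-11 (3 days later).
From 2019-08-11 to 2019-09-08: 20 + 8 = 28 days (rest of August, September).
28 ÷ 7 = 4 full weeks with remainder 0, so 4 more Sundays after the first → 5.

5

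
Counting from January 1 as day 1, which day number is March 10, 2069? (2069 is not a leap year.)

Days in months before March: 31 + 28 = 59.
Plus 10 days into March → day 69.

69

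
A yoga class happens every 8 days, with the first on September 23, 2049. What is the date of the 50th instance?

The 50th occurrence is 49 intervals after the first: 49 × 8 = 392 days after September 23, 2049.
September has 30 days — 7 days to the end of September leaves 385.
October has 31 days (354 left).
November has 30 days (324 left).
December has 31 days (293 left).
January has 31 days (262 left).
February has 28 days (234 left).
March has 31 days (203 left).
April has 30 days (173 left).
May has 31 days (142 left).
June has 30 days (112 left).
July has 31 days (81 left).
August has 31 days (50 left).
September has 30 days (20 left).
20 days into October → October 20, 2050.

October 20, 2050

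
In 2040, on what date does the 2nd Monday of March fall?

March 2040 begins on a Thursday, so the first Monday is March 5 (4 days later).
The 2nd Monday is 1 weeks later: 5 + 7 = 12.

12 March 2040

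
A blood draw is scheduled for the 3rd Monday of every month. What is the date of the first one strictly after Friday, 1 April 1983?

April 1983 starts on a Friday; its first Monday is the 4th, so the 3rd Monday is the 18th — 18 April 1983.
18 April 1983 is after 1 April 1983, so that is the next one.

18 April 1983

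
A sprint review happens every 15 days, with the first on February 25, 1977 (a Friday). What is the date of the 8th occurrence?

June 10, 1977

The 8th occurrence is 7 intervals after the first: 7 × 15 = 105 days after February 25, 1977.
February has 28 days — 3 days to the end of February leaves 102.
March has 31 days (71 left).
April has 30 days (41 left).
May has 31 days (10 left).
10 days into June → June 10, 1977.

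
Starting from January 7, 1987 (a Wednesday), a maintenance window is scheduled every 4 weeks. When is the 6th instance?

May 27, 1987

The 6th occurrence is 5 intervals after the first: 5 × 28 = 140 days after January 7, 1987.
January has 31 days — 24 days to the end of January leaves 116.
February has 28 days (88 left).
March has 31 days (57 left).
April has 30 days (27 left).
27 days into May → May 27, 1987.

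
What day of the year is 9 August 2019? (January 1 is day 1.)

221

Days in months before August: 31 + 28 + 31 + 30 + 31 + 30 + 31 = 212.
Plus 9 days into August → day 221.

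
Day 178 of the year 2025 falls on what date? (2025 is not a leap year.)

Jan has 31 days (178 − 31 = 147 remain).
Feb has 28 days (147 − 28 = 119 remain).
Mar has 31 days (119 − 31 = 88 remain).
Apr has 30 days (88 − 30 = 58 remain).
May has 31 days (58 − 31 = 27 remain).
27 into Jun → Jun 27.

Jun 27, 2025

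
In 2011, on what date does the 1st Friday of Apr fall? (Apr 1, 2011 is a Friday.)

Apr 1, 2011

Apr 2011 begins on a Friday, so the first Friday is Apr 1.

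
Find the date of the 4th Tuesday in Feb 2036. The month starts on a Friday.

Feb 2036 begins on a Friday, so the first Tuesday is Feb 5 (4 days later).
The 4th Tuesday is 3 weeks later: 5 + 21 = 26.

Feb 26, 2036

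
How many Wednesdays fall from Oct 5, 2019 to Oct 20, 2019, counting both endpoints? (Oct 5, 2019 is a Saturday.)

2

Oct 5, 2019 is a Saturday; the first Wednesday on or after it is Oct 9, 2019 (4 days later).
From Oct 9, 2019 to Oct 20, 2019 is 20 − 9 = 11 days.
11 ÷ 7 = 1 full weeks with remainder 4, so 1 more Wednesdays after the first → 2.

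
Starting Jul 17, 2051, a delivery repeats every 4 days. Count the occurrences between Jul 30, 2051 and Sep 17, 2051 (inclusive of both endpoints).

12

Occurrences land 4·i days after Jul 17, 2051 for i = 0, 1, 2, …
Jul 30, 2051 is 13 days after the start; 13 ÷ 4 = 3 remainder 1; since the remainder is 1, round up to i = 4. First occurrence in the window: #5 on Aug 2, 2051 (4×4 = 16 days in).
Sep 17, 2051 is 62 days after the start; 62 ÷ 4 = 15 remainder 2. Last occurrence in the window: #16 on Sep 15, 2051.
Occurrences #5 through #16: 12 in total.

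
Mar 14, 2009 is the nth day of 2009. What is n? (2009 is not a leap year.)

73

Days in months before Mar: 31 + 28 = 59.
Plus 14 days into Mar → day 73.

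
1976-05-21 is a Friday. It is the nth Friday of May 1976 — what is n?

3rd

Day 21 falls in week ⌈21/7⌉ of the month.
Days 1–7 hold the 1st Friday, 8–14 the 2nd, 15–21 the 3rd, 22–28 the 4th, 29–31 the 5th.
21 is in the range for the 3rd.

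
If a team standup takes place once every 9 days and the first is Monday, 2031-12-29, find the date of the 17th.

2032-05-21

The 17th occurrence is 16 intervals after the first: 16 × 9 = 144 days after 2031-12-29.
December has 31 days — 2 days to the end of December leaves 142.
January has 31 days (111 left).
February has 29 days (82 left).
March has 31 days (51 left).
April has 30 days (21 left).
21 days into May → 2032-05-21.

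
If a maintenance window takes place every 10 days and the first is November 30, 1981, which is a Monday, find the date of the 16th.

April 29, 1982

The 16th occurrence is 15 intervals after the first: 15 × 10 = 150 days after November 30, 1981.
November has 30 days — 0 days to the end of November leaves 150.
December has 31 days (119 left).
January has 31 days (88 left).
February has 28 days (60 left).
March has 31 days (29 left).
29 days into April → April 29, 1982.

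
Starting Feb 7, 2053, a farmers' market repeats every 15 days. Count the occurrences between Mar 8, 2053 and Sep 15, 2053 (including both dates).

13

Occurrences land 15·i days after Feb 7, 2053 for i = 0, 1, 2, …
Mar 8, 2053 is 29 days after the start; 29 ÷ 15 = 1 remainder 14; since the remainder is 14, round up to i = 2. First occurrence in the window: #3 on Mar 9, 2053 (2×15 = 30 days in).
Sep 15, 2053 is 220 days after the start; 220 ÷ 15 = 14 remainder 10. Last occurrence in the window: #15 on Sep 5, 2053.
Occurrences #3 through #15: 13 in total.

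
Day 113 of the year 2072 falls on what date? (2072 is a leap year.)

22 April 2072

January has 31 days (113 − 31 = 82 remain).
February has 29 days (82 − 29 = 53 remain).
March has 31 days (53 − 31 = 22 remain).
22 into April → April 22.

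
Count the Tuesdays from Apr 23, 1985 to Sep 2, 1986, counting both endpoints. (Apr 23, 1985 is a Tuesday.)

Apr 23, 1985 is a Tuesday; the first Tuesday on or after it is Apr 23, 1985.
From Apr 23, 1985 to Sep 2, 1986: 252 + 245 = 497 days (rest of 1985, to Sep 2, 1986 in 1986).
497 ÷ 7 = 71 full weeks with remainder 0, so 71 more Tuesdays after the first → 72.

72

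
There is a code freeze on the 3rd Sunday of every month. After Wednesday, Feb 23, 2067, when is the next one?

Feb 2067 starts on a Tuesday; its first Sunday is the 6th, so the 3rd Sunday is the 20th — Feb 20, 2067.
That is not after Feb 23, 2067, so look at Mar 2067.
Mar 2067 starts on a Tuesday; its first Sunday is the 6th, so the 3rd Sunday is the 20th — Mar 20, 2067.

Mar 20, 2067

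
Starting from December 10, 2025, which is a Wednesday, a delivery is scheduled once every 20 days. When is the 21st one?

January 14, 2027

The 21st occurrence is 20 intervals after the first: 20 × 20 = 400 days after December 10, 2025.
December has 31 days — 21 days to the end of December leaves 379.
January has 31 days (348 left).
February has 28 days (320 left).
March has 31 days (289 left).
April has 30 days (259 left).
May has 31 days (228 left).
June has 30 days (198 left).
July has 31 days (167 left).
August has 31 days (136 left).
September has 30 days (106 left).
October has 31 days (75 left).
November has 30 days (45 left).
December has 31 days (14 left).
14 days into January → January 14, 2027.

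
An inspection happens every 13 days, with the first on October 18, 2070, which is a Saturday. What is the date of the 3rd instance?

November 13, 2070

The 3rd occurrence is 2 intervals after the first: 2 × 13 = 26 days after October 18, 2070.
October has 31 days — 13 days to the end of October leaves 13.
13 days into November → November 13, 2070.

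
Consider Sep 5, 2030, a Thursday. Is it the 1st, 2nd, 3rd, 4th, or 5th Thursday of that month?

Day 5 falls in week ⌈5/7⌉ of the month.
Days 1–7 hold the 1st Thursday, 8–14 the 2nd, 15–21 the 3rd, 22–28 the 4th, 29–31 the 5th.
5 is in the range for the 1st.

1st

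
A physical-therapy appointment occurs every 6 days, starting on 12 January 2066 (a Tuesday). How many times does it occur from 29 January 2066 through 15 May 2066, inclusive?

18

Occurrences land 6·i days after 12 January 2066 for i = 0, 1, 2, …
29 January 2066 is 17 days after the start; 17 ÷ 6 = 2 remainder 5; since the remainder is 5, round up to i = 3. First occurrence in the window: #4 on 30 January 2066 (3×6 = 18 days in).
15 May 2066 is 123 days after the start; 123 ÷ 6 = 20 remainder 3. Last occurrence in the window: #21 on 12 May 2066.
Occurrences #4 through #21: 18 in total.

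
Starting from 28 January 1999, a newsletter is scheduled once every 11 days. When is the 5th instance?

The 5th occurrence is 4 intervals after the first: 4 × 11 = 44 days after 28 January 1999.
January has 31 days — 3 days to the end of January leaves 41.
February has 28 days (13 left).
13 days into March → 13 March 1999.

13 March 1999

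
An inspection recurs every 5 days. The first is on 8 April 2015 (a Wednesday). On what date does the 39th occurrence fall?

15 October 2015

The 39th occurrence is 38 intervals after the first: 38 × 5 = 190 days after 8 April 2015.
April has 30 days — 22 days to the end of April leaves 168.
May has 31 days (137 left).
June has 30 days (107 left).
July has 31 days (76 left).
August has 31 days (45 left).
September has 30 days (15 left).
15 days into October → 15 October 2015.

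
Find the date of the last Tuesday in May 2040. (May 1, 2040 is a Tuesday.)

May 2040 begins on a Tuesday, so the first Tuesday is May 1.
May 2040 has 31 days. Adding weeks: 1, 8, 15, 22, 29 — the last one ≤ 31 is the 29th.

May 29, 2040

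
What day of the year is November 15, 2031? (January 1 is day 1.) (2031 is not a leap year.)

Days in months before November: 31 + 28 + 31 + 30 + 31 + 30 + 31 + 31 + 30 + 31 = 304.
Plus 15 days into November → day 319.

319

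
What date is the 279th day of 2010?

January has 31 days (279 − 31 = 248 remain).
February has 28 days (248 − 28 = 220 remain).
March has 31 days (220 − 31 = 189 remain).
April has 30 days (189 − 30 = 159 remain).
May has 31 days (159 − 31 = 128 remain).
June has 30 days (128 − 30 = 98 remain).
July has 31 days (98 − 31 = 67 remain).
August has 31 days (67 − 31 = 36 remain).
September has 30 days (36 − 30 = 6 remain).
6 into October → October 6.

6 October 2010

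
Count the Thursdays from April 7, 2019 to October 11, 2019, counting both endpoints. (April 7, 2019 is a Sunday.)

27

April 7, 2019 is a Sunday; the first Thursday on or after it is April 11, 2019 (4 days later).
From April 11, 2019 to October 11, 2019: 19 + 31 + 30 + 31 + 31 + 30 + 11 = 183 days (rest of April, May, June, July, August, September, October).
183 ÷ 7 = 26 full weeks with remainder 1, so 26 more Thursdays after the first → 27.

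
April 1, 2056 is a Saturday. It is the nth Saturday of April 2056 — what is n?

1st

Day 1 falls in week ⌈1/7⌉ of the month.
Days 1–7 hold the 1st Saturday, 8–14 the 2nd, 15–21 the 3rd, 22–28 the 4th, 29–31 the 5th.
1 is in the range for the 1st.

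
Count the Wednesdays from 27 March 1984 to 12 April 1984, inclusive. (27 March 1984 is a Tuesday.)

27 March 1984 is a Tuesday; the first Wednesday on or after it is 28 March 1984 (1 day later).
From 28 March 1984 to 12 April 1984: 3 + 12 = 15 days (rest of March, April).
15 ÷ 7 = 2 full weeks with remainder 1, so 2 more Wednesdays after the first → 3.

3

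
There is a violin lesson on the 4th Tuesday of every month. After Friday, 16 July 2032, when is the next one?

July 2032 starts on a Thursday; its first Tuesday is the 6th, so the 4th Tuesday is the 27th — 27 July 2032.
27 July 2032 is after 16 July 2032, so that is the next one.

27 July 2032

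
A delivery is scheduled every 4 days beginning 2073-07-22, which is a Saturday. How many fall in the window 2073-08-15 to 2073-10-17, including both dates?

Occurrences land 4·i days after 2073-07-22 for i = 0, 1, 2, …
2073-08-15 is 24 days after the start; 24 ÷ 4 = 6 remainder 0. First occurrence in the window: #7 on 2073-08-15 (6×4 = 24 days in).
2073-10-17 is 87 days after the start; 87 ÷ 4 = 21 remainder 3. Last occurrence in the window: #22 on 2073-10-14.
Occurrences #7 through #22: 16 in total.

16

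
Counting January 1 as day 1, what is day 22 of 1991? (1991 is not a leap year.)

22 January 1991

22 into January → January 22.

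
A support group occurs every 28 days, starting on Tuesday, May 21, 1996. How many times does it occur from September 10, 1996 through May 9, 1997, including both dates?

Occurrences land 28·i days after May 21, 1996 for i = 0, 1, 2, …
September 10, 1996 is 112 days after the start; 112 ÷ 28 = 4 remainder 0. First occurrence in the window: #5 on September 10, 1996 (4×28 = 112 days in).
May 9, 1997 is 353 days after the start; 353 ÷ 28 = 12 remainder 17. Last occurrence in the window: #13 on April 22, 1997.
Occurrences #5 through #13: 9 in total.

9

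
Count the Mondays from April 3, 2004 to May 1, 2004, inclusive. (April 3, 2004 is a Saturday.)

4

April 3, 2004 is a Saturday; the first Monday on or after it is April 5, 2004 (2 days later).
From April 5, 2004 to May 1, 2004: 25 + 1 = 26 days (rest of April, May).
26 ÷ 7 = 3 full weeks with remainder 5, so 3 more Mondays after the first → 4.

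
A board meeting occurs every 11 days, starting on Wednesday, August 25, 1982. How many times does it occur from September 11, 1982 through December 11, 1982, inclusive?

Occurrences land 11·i days after August 25, 1982 for i = 0, 1, 2, …
September 11, 1982 is 17 days after the start; 17 ÷ 11 = 1 remainder 6; since the remainder is 6, round up to i = 2. First occurrence in the window: #3 on September 16, 1982 (2×11 = 22 days in).
December 11, 1982 is 108 days after the start; 108 ÷ 11 = 9 remainder 9. Last occurrence in the window: #10 on December 2, 1982.
Occurrences #3 through #10: 8 in total.

8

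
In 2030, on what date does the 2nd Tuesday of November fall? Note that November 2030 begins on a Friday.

November 2030 begins on a Friday, so the first Tuesday is November 5 (4 days later).
The 2nd Tuesday is 1 weeks later: 5 + 7 = 12.

November 12, 2030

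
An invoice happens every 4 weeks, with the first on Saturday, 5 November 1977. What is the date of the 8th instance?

The 8th occurrence is 7 intervals after the first: 7 × 28 = 196 days after 5 November 1977.
November has 30 days — 25 days to the end of November leaves 171.
December has 31 days (140 left).
January has 31 days (109 left).
February has 28 days (81 left).
March has 31 days (50 left).
April has 30 days (20 left).
20 days into May → 20 May 1978.

20 May 1978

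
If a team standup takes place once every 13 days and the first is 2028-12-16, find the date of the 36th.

The 36th occurrence is 35 intervals after the first: 35 × 13 = 455 days after 2028-12-16.
December has 31 days — 15 days to the end of December leaves 440.
2029 has 365 days (75 left).
January has 31 days (44 left).
February has 28 days (16 left).
16 days into March → 2030-03-16.

2030-03-16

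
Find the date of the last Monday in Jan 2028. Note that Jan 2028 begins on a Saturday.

Jan 2028 begins on a Saturday, so the first Monday is Jan 3 (2 days later).
Jan 2028 has 31 days. Adding weeks: 3, 10, 17, 24, 31 — the last one ≤ 31 is the 31st.

Jan 31, 2028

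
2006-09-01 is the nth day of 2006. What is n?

244

Days in months before September: 31 + 28 + 31 + 30 + 31 + 30 + 31 + 31 = 243.
Plus 1 day into September → day 244.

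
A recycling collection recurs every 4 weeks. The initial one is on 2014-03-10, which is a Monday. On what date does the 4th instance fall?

2014-06-02

The 4th occurrence is 3 intervals after the first: 3 × 28 = 84 days after 2014-03-10.
March has 31 days — 21 days to the end of March leaves 63.
April has 30 days (33 left).
May has 31 days (2 left).
2 days into June → 2014-06-02.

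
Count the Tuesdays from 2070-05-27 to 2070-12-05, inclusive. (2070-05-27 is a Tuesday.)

2070-05-27 is a Tuesday; the first Tuesday on or after it is 2070-05-27.
From 2070-05-27 to 2070-12-05: 4 + 30 + 31 + 31 + 30 + 31 + 30 + 5 = 192 days (rest of May, June, July, August, September, October, November, December).
192 ÷ 7 = 27 full weeks with remainder 3, so 27 more Tuesdays after the first → 28.

28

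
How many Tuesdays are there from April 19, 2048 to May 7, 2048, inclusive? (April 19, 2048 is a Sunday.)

April 19, 2048 is a Sunday; the first Tuesday on or after it is April 21, 2048 (2 days later).
From April 21, 2048 to May 7, 2048: 9 + 7 = 16 days (rest of April, May).
16 ÷ 7 = 2 full weeks with remainder 2, so 2 more Tuesdays after the first → 3.

3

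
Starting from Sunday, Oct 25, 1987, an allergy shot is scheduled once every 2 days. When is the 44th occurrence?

The 44th occurrence is 43 intervals after the first: 43 × 2 = 86 days after Oct 25, 1987.
Oct has 31 days — 6 days to the end of Oct leaves 80.
Nov has 30 days (50 left).
Dec has 31 days (19 left).
19 days into Jan → Jan 19, 1988.

Jan 19, 1988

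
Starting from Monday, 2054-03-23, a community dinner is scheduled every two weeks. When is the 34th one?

The 34th occurrence is 33 intervals after the first: 33 × 14 = 462 days after 2054-03-23.
March has 31 days — 8 days to the end of March leaves 454.
From end of March to end of 2054 is 275 days (179 left).
January has 31 days (148 left).
February has 28 days (120 left).
March has 31 days (89 left).
April has 30 days (59 left).
May has 31 days (28 left).
28 days into June → 2055-06-28.

2055-06-28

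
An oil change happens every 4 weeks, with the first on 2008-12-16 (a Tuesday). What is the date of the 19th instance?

The 19th occurrence is 18 intervals after the first: 18 × 28 = 504 days after 2008-12-16.
December has 31 days — 15 days to the end of December leaves 489.
2009 has 365 days (124 left).
January has 31 days (93 left).
February has 28 days (65 left).
March has 31 days (34 left).
April has 30 days (4 left).
4 days into May → 2010-05-04.

2010-05-04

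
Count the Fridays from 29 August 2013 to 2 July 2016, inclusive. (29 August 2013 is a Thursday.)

29 August 2013 is a Thursday; the first Friday on or after it is 30 August 2013 (1 day later).
From 30 August 2013 to 2 July 2016: 123 + 365 + 365 + 184 = 1037 days (rest of 2013, 2014, 2015, to 2 July 2016 in 2016).
1037 ÷ 7 = 148 full weeks with remainder 1, so 148 more Fridays after the first → 149.

149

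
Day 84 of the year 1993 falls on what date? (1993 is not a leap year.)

March 25, 1993

January has 31 days (84 − 31 = 53 remain).
February has 28 days (53 − 28 = 25 remain).
25 into March → March 25.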